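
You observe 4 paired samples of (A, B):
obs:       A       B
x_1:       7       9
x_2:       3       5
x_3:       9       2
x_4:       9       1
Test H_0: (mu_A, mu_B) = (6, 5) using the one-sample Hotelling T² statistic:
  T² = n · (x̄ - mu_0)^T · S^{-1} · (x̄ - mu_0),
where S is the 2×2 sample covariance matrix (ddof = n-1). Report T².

Step 1 — sample mean vector:
  mean(A) = (7 + 3 + 9 + 9) / 4 = 28/4 = 7
  mean(B) = (9 + 5 + 2 + 1) / 4 = 17/4 = 4.25
  x̄ = (7, 4.25),  deviation x̄ - mu_0 = (7, 4.25) - (6, 5) = (1, -0.75).

Step 2 — sample covariance matrix, S[i,j] = (1/(n-1)) · Σ_k (x_{k,i} - mean_i) · (x_{k,j} - mean_j), divisor n-1 = 3:
  S[A,A] = ((0)·(0) + (-4)·(-4) + (2)·(2) + (2)·(2)) / 3 = 24/3 = 8
  S[A,B] = ((0)·(4.75) + (-4)·(0.75) + (2)·(-2.25) + (2)·(-3.25)) / 3 = -14/3 = -4.6667
  S[B,B] = ((4.75)·(4.75) + (0.75)·(0.75) + (-2.25)·(-2.25) + (-3.25)·(-3.25)) / 3 = 38.75/3 = 12.9167
  S = [[8, -4.6667],
 [-4.6667, 12.9167]].

Step 3 — invert S. det(S) = 8·12.9167 - (-4.6667)² = 81.5556.
  S^{-1} = (1/det) · [[d, -b], [-b, a]] = [[0.1584, 0.0572],
 [0.0572, 0.0981]].

Step 4 — quadratic form (x̄ - mu_0)^T · S^{-1} · (x̄ - mu_0):
  S^{-1} · (x̄ - mu_0) = (0.1155, -0.0163),
  (x̄ - mu_0)^T · [...] = (1)·(0.1155) + (-0.75)·(-0.0163) = 0.1277.

Step 5 — scale by n: T² = 4 · 0.1277 = 0.5109.

T² ≈ 0.5109


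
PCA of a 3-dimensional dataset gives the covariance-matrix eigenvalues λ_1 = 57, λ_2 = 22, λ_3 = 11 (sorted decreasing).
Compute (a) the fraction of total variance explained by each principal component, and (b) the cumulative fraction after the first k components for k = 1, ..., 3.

Step 1 — total variance = trace(Sigma) = Σ λ_i = 57 + 22 + 11 = 90.

Step 2 — fraction explained by component i = λ_i / Σ λ:
  PC1: 57/90 = 0.6333
  PC2: 22/90 = 0.2444
  PC3: 11/90 = 0.1222

Step 3 — cumulative fraction after k components = (λ_1 + ... + λ_k) / Σ λ:
  k = 1: 57/90 = 0.6333
  k = 2: (57 + 22)/90 = 79/90 = 0.8778
  k = 3: (57 + 22 + 11)/90 = 90/90 = 1

Summary (fraction, with percent):

explained: PC1 0.6333 (63.33%), PC2 0.2444 (24.44%), PC3 0.1222 (12.22%);  cumulative: 0.6333, 0.8778, 1


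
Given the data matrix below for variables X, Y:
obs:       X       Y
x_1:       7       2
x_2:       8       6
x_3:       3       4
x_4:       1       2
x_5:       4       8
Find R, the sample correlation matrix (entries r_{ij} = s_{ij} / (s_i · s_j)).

Step 1 — column means:
  mean(X) = (7 + 8 + 3 + 1 + 4) / 5 = 23/5 = 4.6
  mean(Y) = (2 + 6 + 4 + 2 + 8) / 5 = 22/5 = 4.4

Step 2 — sample variances and covariances s[i,j] = (1/(n-1)) · Σ_k (x_{k,i} - mean_i) · (x_{k,j} - mean_j), with n-1 = 4:
  s[X,X] = ((2.4)·(2.4) + (3.4)·(3.4) + (-1.6)·(-1.6) + (-3.6)·(-3.6) + (-0.6)·(-0.6)) / 4 = 33.2/4 = 8.3
  s[X,Y] = ((2.4)·(-2.4) + (3.4)·(1.6) + (-1.6)·(-0.4) + (-3.6)·(-2.4) + (-0.6)·(3.6)) / 4 = 6.8/4 = 1.7
  s[Y,Y] = ((-2.4)·(-2.4) + (1.6)·(1.6) + (-0.4)·(-0.4) + (-2.4)·(-2.4) + (3.6)·(3.6)) / 4 = 27.2/4 = 6.8
  Sample standard deviations s_i = √(s[i,i]):
  s(X) = √(8.3) = 2.881
  s(Y) = √(6.8) = 2.6077

Step 3 — r_{ij} = s_{ij} / (s_i · s_j):
  r[X,X] = 1 (diagonal).
  r[X,Y] = 1.7 / (2.881 · 2.6077) = 1.7 / 7.5127 = 0.2263
  r[Y,Y] = 1 (diagonal).

R is symmetric with unit diagonal. Assembling:

R = [[1, 0.2263],
 [0.2263, 1]]


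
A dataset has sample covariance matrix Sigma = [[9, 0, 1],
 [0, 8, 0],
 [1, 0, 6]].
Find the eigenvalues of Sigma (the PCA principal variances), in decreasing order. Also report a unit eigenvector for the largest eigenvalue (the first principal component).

Step 1 — characteristic polynomial p(λ) = det(λI - Sigma) = λ³ - tr·λ² + c_1·λ - det, where tr = trace, c_1 = sum of the principal 2×2 minors, det = det(Sigma):
  tr = 9 + 8 + 6 = 23,
  c_1 = (9·8 - (0)²) + (9·6 - (1)²) + (8·6 - (0)²) = 72 + 53 + 48 = 173,
  det = 9·(8·6 - (0)²) - (0)·((0)·6 - (0)·(1)) + (1)·((0)·(0) - 8·(1)) = 9·(48) - (0)·(0) + (1)·(-8) = 424.
  So p(λ) = λ³ - 23λ² + 173λ - 424.
Step 2 — look for an integer root (rational root theorem: any rational root is an integer divisor of 424). Testing λ = 8:
  p(8) = 512 - 1472 + 1384 - 424 = 0  ✓
  Dividing out (λ - 8): p(λ) = (λ - 8)(λ² - 15λ + 53).
Step 3 — remaining eigenvalues from the quadratic λ² - 15λ + 53 = 0:
  Δ = 15² - 4·53 = 225 - 212 = 13,  λ = (15 ± √13)/2 = (15 ± 3.6056)/2 ≈ 9.3028 or 5.6972.
  Sorted: λ_1 = 9.3028,  λ_2 = 8,  λ_3 = 5.6972  (check: sum = 23 = tr ✓).

Step 4 — unit eigenvector for λ_1 ≈ 9.3028: v spans the null space of (Sigma - λ_1 I), whose rows are
  r_1 = (-0.3028, 0, 1),  r_2 = (0, -1.3028, 0),  r_3 = (1, 0, -3.3028).
  v is orthogonal to every row, so take v ∝ r_1 × r_2 = ((0)·(0) - (1)·(-1.3028), (1)·(0) - (-0.3028)·(0), (-0.3028)·(-1.3028) - (0)·(0)) ≈ (1.3028, 0, 0.3944).
  Let u = (1.3028, 0, 0.3944).
  ||u|| = √((1.3028)² + (0)² + (0.3944)²) = √(1.8528) ≈ 1.3612,  v_1 = u/||u|| ≈ (0.9571, 0, 0.2898) (||v_1|| = 1).

λ_1 = 9.3028,  λ_2 = 8,  λ_3 = 5.6972;  v_1 ≈ (0.9571, 0, 0.2898)


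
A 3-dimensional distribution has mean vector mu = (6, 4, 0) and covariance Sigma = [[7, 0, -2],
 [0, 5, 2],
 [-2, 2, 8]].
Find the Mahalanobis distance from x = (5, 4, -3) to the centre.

Step 1 — centre the observation: (x - mu) = (-1, 0, -3).

Step 2 — invert Sigma (cofactor / det for 3×3, or solve directly):
  Sigma^{-1} = [[0.1552, -0.0172, 0.0431],
 [-0.0172, 0.2241, -0.0603],
 [0.0431, -0.0603, 0.1509]].

Step 3 — form the quadratic (x - mu)^T · Sigma^{-1} · (x - mu):
  Sigma^{-1} · (x - mu) = (-0.2845, 0.1983, -0.4957).
  (x - mu)^T · [Sigma^{-1} · (x - mu)] = (-1)·(-0.2845) + (0)·(0.1983) + (-3)·(-0.4957) = 1.7716.

Step 4 — take square root: d = √(1.7716) ≈ 1.331.

d(x, mu) = √(1.7716) ≈ 1.331


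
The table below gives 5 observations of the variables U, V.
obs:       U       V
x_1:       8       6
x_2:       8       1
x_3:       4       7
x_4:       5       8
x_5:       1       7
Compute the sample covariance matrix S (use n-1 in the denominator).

Step 1 — column means:
  mean(U) = (8 + 8 + 4 + 5 + 1) / 5 = 26/5 = 5.2
  mean(V) = (6 + 1 + 7 + 8 + 7) / 5 = 29/5 = 5.8

Step 2 — sample covariance S[i,j] = (1/(n-1)) · Σ_k (x_{k,i} - mean_i) · (x_{k,j} - mean_j), with n-1 = 4.
  S[U,U] = ((2.8)·(2.8) + (2.8)·(2.8) + (-1.2)·(-1.2) + (-0.2)·(-0.2) + (-4.2)·(-4.2)) / 4 = 34.8/4 = 8.7
  S[U,V] = ((2.8)·(0.2) + (2.8)·(-4.8) + (-1.2)·(1.2) + (-0.2)·(2.2) + (-4.2)·(1.2)) / 4 = -19.8/4 = -4.95
  S[V,V] = ((0.2)·(0.2) + (-4.8)·(-4.8) + (1.2)·(1.2) + (2.2)·(2.2) + (1.2)·(1.2)) / 4 = 30.8/4 = 7.7

S is symmetric (S[j,i] = S[i,j]). Assembling:

S = [[8.7, -4.95],
 [-4.95, 7.7]]


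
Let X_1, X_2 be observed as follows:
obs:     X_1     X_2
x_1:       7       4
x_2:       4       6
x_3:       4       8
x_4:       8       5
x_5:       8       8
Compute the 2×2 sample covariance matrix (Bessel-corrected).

Step 1 — column means:
  mean(X_1) = (7 + 4 + 4 + 8 + 8) / 5 = 31/5 = 6.2
  mean(X_2) = (4 + 6 + 8 + 5 + 8) / 5 = 31/5 = 6.2

Step 2 — sample covariance S[i,j] = (1/(n-1)) · Σ_k (x_{k,i} - mean_i) · (x_{k,j} - mean_j), with n-1 = 4.
  S[X_1,X_1] = ((0.8)·(0.8) + (-2.2)·(-2.2) + (-2.2)·(-2.2) + (1.8)·(1.8) + (1.8)·(1.8)) / 4 = 16.8/4 = 4.2
  S[X_1,X_2] = ((0.8)·(-2.2) + (-2.2)·(-0.2) + (-2.2)·(1.8) + (1.8)·(-1.2) + (1.8)·(1.8)) / 4 = -4.2/4 = -1.05
  S[X_2,X_2] = ((-2.2)·(-2.2) + (-0.2)·(-0.2) + (1.8)·(1.8) + (-1.2)·(-1.2) + (1.8)·(1.8)) / 4 = 12.8/4 = 3.2

S is symmetric (S[j,i] = S[i,j]). Assembling:

S = [[4.2, -1.05],
 [-1.05, 3.2]]


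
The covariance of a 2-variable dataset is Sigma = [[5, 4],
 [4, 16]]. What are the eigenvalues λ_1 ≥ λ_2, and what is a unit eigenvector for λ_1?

Step 1 — characteristic polynomial of 2×2 Sigma:
  det(Sigma - λI) = λ² - trace · λ + det = 0.
  trace = 5 + 16 = 21, det = 5·16 - (4)² = 64.
Step 2 — discriminant:
  Δ = trace² - 4·det = 441 - 256 = 185.
Step 3 — eigenvalues:
  λ = (trace ± √Δ)/2 = (21 ± 13.6015)/2,
  λ_1 = 17.3007,  λ_2 = 3.6993.

Step 4 — unit eigenvector for λ_1: solve (Sigma - λ_1 I)v = 0. First row:
  (5 - 17.3007)·v_x + (4)·v_y = 0, i.e. (-12.3007)·v_x + (4)·v_y = 0,
  so v ∝ (b, λ_1 - a) = (4, 12.3007) = u.
  ||u|| = √((4)² + (12.3007)²) = √(167.3081) ≈ 12.9348,
  v_1 = u/||u|| ≈ (0.3092, 0.951) (||v_1|| = 1).

λ_1 = 17.3007,  λ_2 = 3.6993;  v_1 ≈ (0.3092, 0.951)


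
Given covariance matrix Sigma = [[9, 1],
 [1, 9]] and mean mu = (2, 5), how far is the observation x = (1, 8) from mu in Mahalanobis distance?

Step 1 — centre the observation: (x - mu) = (-1, 3).

Step 2 — invert Sigma. det(Sigma) = 9·9 - (1)² = 80.
  Sigma^{-1} = (1/det) · [[d, -b], [-b, a]] = [[0.1125, -0.0125],
 [-0.0125, 0.1125]].

Step 3 — form the quadratic (x - mu)^T · Sigma^{-1} · (x - mu):
  Sigma^{-1} · (x - mu) = (-0.15, 0.35).
  (x - mu)^T · [Sigma^{-1} · (x - mu)] = (-1)·(-0.15) + (3)·(0.35) = 1.2.

Step 4 — take square root: d = √(1.2) ≈ 1.0954.

d(x, mu) = √(1.2) ≈ 1.0954


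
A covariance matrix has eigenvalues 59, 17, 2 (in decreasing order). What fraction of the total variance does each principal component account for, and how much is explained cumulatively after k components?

Step 1 — total variance = trace(Sigma) = Σ λ_i = 59 + 17 + 2 = 78.

Step 2 — fraction explained by component i = λ_i / Σ λ:
  PC1: 59/78 = 0.7564
  PC2: 17/78 = 0.2179
  PC3: 2/78 = 0.0256

Step 3 — cumulative fraction after k components = (λ_1 + ... + λ_k) / Σ λ:
  k = 1: 59/78 = 0.7564
  k = 2: (59 + 17)/78 = 76/78 = 0.9744
  k = 3: (59 + 17 + 2)/78 = 78/78 = 1

Summary (fraction, with percent):

explained: PC1 0.7564 (75.64%), PC2 0.2179 (21.79%), PC3 0.0256 (2.56%);  cumulative: 0.7564, 0.9744, 1


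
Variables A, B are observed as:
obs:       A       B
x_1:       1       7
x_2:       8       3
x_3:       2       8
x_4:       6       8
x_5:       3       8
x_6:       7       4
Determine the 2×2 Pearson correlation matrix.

Step 1 — column means:
  mean(A) = (1 + 8 + 2 + 6 + 3 + 7) / 6 = 27/6 = 4.5
  mean(B) = (7 + 3 + 8 + 8 + 8 + 4) / 6 = 38/6 = 6.3333

Step 2 — sample variances and covariances s[i,j] = (1/(n-1)) · Σ_k (x_{k,i} - mean_i) · (x_{k,j} - mean_j), with n-1 = 5:
  s[A,A] = ((-3.5)·(-3.5) + (3.5)·(3.5) + (-2.5)·(-2.5) + (1.5)·(1.5) + (-1.5)·(-1.5) + (2.5)·(2.5)) / 5 = 41.5/5 = 8.3
  s[A,B] = ((-3.5)·(0.6667) + (3.5)·(-3.3333) + (-2.5)·(1.6667) + (1.5)·(1.6667) + (-1.5)·(1.6667) + (2.5)·(-2.3333)) / 5 = -24/5 = -4.8
  s[B,B] = ((0.6667)·(0.6667) + (-3.3333)·(-3.3333) + (1.6667)·(1.6667) + (1.6667)·(1.6667) + (1.6667)·(1.6667) + (-2.3333)·(-2.3333)) / 5 = 25.3333/5 = 5.0667
  Sample standard deviations s_i = √(s[i,i]):
  s(A) = √(8.3) = 2.881
  s(B) = √(5.0667) = 2.2509

Step 3 — r_{ij} = s_{ij} / (s_i · s_j):
  r[A,A] = 1 (diagonal).
  r[A,B] = -4.8 / (2.881 · 2.2509) = -4.8 / 6.4849 = -0.7402
  r[B,B] = 1 (diagonal).

R is symmetric with unit diagonal. Assembling:

R = [[1, -0.7402],
 [-0.7402, 1]]


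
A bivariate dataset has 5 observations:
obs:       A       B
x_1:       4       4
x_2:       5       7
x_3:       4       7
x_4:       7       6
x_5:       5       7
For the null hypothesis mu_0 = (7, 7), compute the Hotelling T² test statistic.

Step 1 — sample mean vector:
  mean(A) = (4 + 5 + 4 + 7 + 5) / 5 = 25/5 = 5
  mean(B) = (4 + 7 + 7 + 6 + 7) / 5 = 31/5 = 6.2
  x̄ = (5, 6.2),  deviation x̄ - mu_0 = (5, 6.2) - (7, 7) = (-2, -0.8).

Step 2 — sample covariance matrix, S[i,j] = (1/(n-1)) · Σ_k (x_{k,i} - mean_i) · (x_{k,j} - mean_j), divisor n-1 = 4:
  S[A,A] = ((-1)·(-1) + (0)·(0) + (-1)·(-1) + (2)·(2) + (0)·(0)) / 4 = 6/4 = 1.5
  S[A,B] = ((-1)·(-2.2) + (0)·(0.8) + (-1)·(0.8) + (2)·(-0.2) + (0)·(0.8)) / 4 = 1/4 = 0.25
  S[B,B] = ((-2.2)·(-2.2) + (0.8)·(0.8) + (0.8)·(0.8) + (-0.2)·(-0.2) + (0.8)·(0.8)) / 4 = 6.8/4 = 1.7
  S = [[1.5, 0.25],
 [0.25, 1.7]].

Step 3 — invert S. det(S) = 1.5·1.7 - (0.25)² = 2.4875.
  S^{-1} = (1/det) · [[d, -b], [-b, a]] = [[0.6834, -0.1005],
 [-0.1005, 0.603]].

Step 4 — quadratic form (x̄ - mu_0)^T · S^{-1} · (x̄ - mu_0):
  S^{-1} · (x̄ - mu_0) = (-1.2864, -0.2814),
  (x̄ - mu_0)^T · [...] = (-2)·(-1.2864) + (-0.8)·(-0.2814) = 2.798.

Step 5 — scale by n: T² = 5 · 2.798 = 13.9899.

T² ≈ 13.9899


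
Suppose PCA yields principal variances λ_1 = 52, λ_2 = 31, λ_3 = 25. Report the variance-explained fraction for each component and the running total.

Step 1 — total variance = trace(Sigma) = Σ λ_i = 52 + 31 + 25 = 108.

Step 2 — fraction explained by component i = λ_i / Σ λ:
  PC1: 52/108 = 0.4815
  PC2: 31/108 = 0.287
  PC3: 25/108 = 0.2315

Step 3 — cumulative fraction after k components = (λ_1 + ... + λ_k) / Σ λ:
  k = 1: 52/108 = 0.4815
  k = 2: (52 + 31)/108 = 83/108 = 0.7685
  k = 3: (52 + 31 + 25)/108 = 108/108 = 1

Summary (fraction, with percent):

explained: PC1 0.4815 (48.15%), PC2 0.287 (28.7%), PC3 0.2315 (23.15%);  cumulative: 0.4815, 0.7685, 1


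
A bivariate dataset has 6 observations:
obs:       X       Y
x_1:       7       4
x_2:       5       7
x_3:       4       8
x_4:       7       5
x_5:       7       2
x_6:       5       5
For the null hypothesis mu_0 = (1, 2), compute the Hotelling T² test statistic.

Step 1 — sample mean vector:
  mean(X) = (7 + 5 + 4 + 7 + 7 + 5) / 6 = 35/6 = 5.8333
  mean(Y) = (4 + 7 + 8 + 5 + 2 + 5) / 6 = 31/6 = 5.1667
  x̄ = (5.8333, 5.1667),  deviation x̄ - mu_0 = (5.8333, 5.1667) - (1, 2) = (4.8333, 3.1667).

Step 2 — sample covariance matrix, S[i,j] = (1/(n-1)) · Σ_k (x_{k,i} - mean_i) · (x_{k,j} - mean_j), divisor n-1 = 5:
  S[X,X] = ((1.1667)·(1.1667) + (-0.8333)·(-0.8333) + (-1.8333)·(-1.8333) + (1.1667)·(1.1667) + (1.1667)·(1.1667) + (-0.8333)·(-0.8333)) / 5 = 8.8333/5 = 1.7667
  S[X,Y] = ((1.1667)·(-1.1667) + (-0.8333)·(1.8333) + (-1.8333)·(2.8333) + (1.1667)·(-0.1667) + (1.1667)·(-3.1667) + (-0.8333)·(-0.1667)) / 5 = -11.8333/5 = -2.3667
  S[Y,Y] = ((-1.1667)·(-1.1667) + (1.8333)·(1.8333) + (2.8333)·(2.8333) + (-0.1667)·(-0.1667) + (-3.1667)·(-3.1667) + (-0.1667)·(-0.1667)) / 5 = 22.8333/5 = 4.5667
  S = [[1.7667, -2.3667],
 [-2.3667, 4.5667]].

Step 3 — invert S. det(S) = 1.7667·4.5667 - (-2.3667)² = 2.4667.
  S^{-1} = (1/det) · [[d, -b], [-b, a]] = [[1.8514, 0.9595],
 [0.9595, 0.7162]].

Step 4 — quadratic form (x̄ - mu_0)^T · S^{-1} · (x̄ - mu_0):
  S^{-1} · (x̄ - mu_0) = (11.9865, 6.9054),
  (x̄ - mu_0)^T · [...] = (4.8333)·(11.9865) + (3.1667)·(6.9054) = 79.8018.

Step 5 — scale by n: T² = 6 · 79.8018 = 478.8108.

T² ≈ 478.8108


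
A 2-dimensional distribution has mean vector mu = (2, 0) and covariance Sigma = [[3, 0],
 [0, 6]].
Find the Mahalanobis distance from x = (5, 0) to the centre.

Step 1 — centre the observation: (x - mu) = (3, 0).

Step 2 — invert Sigma. det(Sigma) = 3·6 - (0)² = 18.
  Sigma^{-1} = (1/det) · [[d, -b], [-b, a]] = [[0.3333, 0],
 [0, 0.1667]].

Step 3 — form the quadratic (x - mu)^T · Sigma^{-1} · (x - mu):
  Sigma^{-1} · (x - mu) = (1, 0).
  (x - mu)^T · [Sigma^{-1} · (x - mu)] = (3)·(1) + (0)·(0) = 3.

Step 4 — take square root: d = √(3) ≈ 1.7321.

d(x, mu) = √(3) ≈ 1.7321


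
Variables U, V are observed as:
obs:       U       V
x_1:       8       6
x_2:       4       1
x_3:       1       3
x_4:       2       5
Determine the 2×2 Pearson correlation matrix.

Step 1 — column means:
  mean(U) = (8 + 4 + 1 + 2) / 4 = 15/4 = 3.75
  mean(V) = (6 + 1 + 3 + 5) / 4 = 15/4 = 3.75

Step 2 — sample variances and covariances s[i,j] = (1/(n-1)) · Σ_k (x_{k,i} - mean_i) · (x_{k,j} - mean_j), with n-1 = 3:
  s[U,U] = ((4.25)·(4.25) + (0.25)·(0.25) + (-2.75)·(-2.75) + (-1.75)·(-1.75)) / 3 = 28.75/3 = 9.5833
  s[U,V] = ((4.25)·(2.25) + (0.25)·(-2.75) + (-2.75)·(-0.75) + (-1.75)·(1.25)) / 3 = 8.75/3 = 2.9167
  s[V,V] = ((2.25)·(2.25) + (-2.75)·(-2.75) + (-0.75)·(-0.75) + (1.25)·(1.25)) / 3 = 14.75/3 = 4.9167
  Sample standard deviations s_i = √(s[i,i]):
  s(U) = √(9.5833) = 3.0957
  s(V) = √(4.9167) = 2.2174

Step 3 — r_{ij} = s_{ij} / (s_i · s_j):
  r[U,U] = 1 (diagonal).
  r[U,V] = 2.9167 / (3.0957 · 2.2174) = 2.9167 / 6.8643 = 0.4249
  r[V,V] = 1 (diagonal).

R is symmetric with unit diagonal. Assembling:

R = [[1, 0.4249],
 [0.4249, 1]]


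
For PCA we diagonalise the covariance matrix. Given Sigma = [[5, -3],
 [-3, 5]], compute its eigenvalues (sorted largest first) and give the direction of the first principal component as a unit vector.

Step 1 — characteristic polynomial of 2×2 Sigma:
  det(Sigma - λI) = λ² - trace · λ + det = 0.
  trace = 5 + 5 = 10, det = 5·5 - (-3)² = 16.
Step 2 — discriminant:
  Δ = trace² - 4·det = 100 - 64 = 36.
Step 3 — eigenvalues:
  λ = (trace ± √Δ)/2 = (10 ± 6)/2,
  λ_1 = 8,  λ_2 = 2.

Step 4 — unit eigenvector for λ_1: solve (Sigma - λ_1 I)v = 0. First row:
  (5 - 8)·v_x + (-3)·v_y = 0, i.e. (-3)·v_x + (-3)·v_y = 0,
  so v ∝ (b, λ_1 - a) = (-3, 3); multiply by -1 so the first entry is positive: u = (3, -3).
  ||u|| = √((3)² + (-3)²) = √(18) ≈ 4.2426,
  v_1 = u/||u|| ≈ (0.7071, -0.7071) (||v_1|| = 1).

λ_1 = 8,  λ_2 = 2;  v_1 ≈ (0.7071, -0.7071)


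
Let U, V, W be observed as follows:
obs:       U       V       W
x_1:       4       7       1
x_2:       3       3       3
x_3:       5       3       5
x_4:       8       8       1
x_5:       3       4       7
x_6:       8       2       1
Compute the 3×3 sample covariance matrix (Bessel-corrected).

Step 1 — column means:
  mean(U) = (4 + 3 + 5 + 8 + 3 + 8) / 6 = 31/6 = 5.1667
  mean(V) = (7 + 3 + 3 + 8 + 4 + 2) / 6 = 27/6 = 4.5
  mean(W) = (1 + 3 + 5 + 1 + 7 + 1) / 6 = 18/6 = 3

Step 2 — sample covariance S[i,j] = (1/(n-1)) · Σ_k (x_{k,i} - mean_i) · (x_{k,j} - mean_j), with n-1 = 5.
  S[U,U] = ((-1.1667)·(-1.1667) + (-2.1667)·(-2.1667) + (-0.1667)·(-0.1667) + (2.8333)·(2.8333) + (-2.1667)·(-2.1667) + (2.8333)·(2.8333)) / 5 = 26.8333/5 = 5.3667
  S[U,V] = ((-1.1667)·(2.5) + (-2.1667)·(-1.5) + (-0.1667)·(-1.5) + (2.8333)·(3.5) + (-2.1667)·(-0.5) + (2.8333)·(-2.5)) / 5 = 4.5/5 = 0.9
  S[U,W] = ((-1.1667)·(-2) + (-2.1667)·(0) + (-0.1667)·(2) + (2.8333)·(-2) + (-2.1667)·(4) + (2.8333)·(-2)) / 5 = -18/5 = -3.6
  S[V,V] = ((2.5)·(2.5) + (-1.5)·(-1.5) + (-1.5)·(-1.5) + (3.5)·(3.5) + (-0.5)·(-0.5) + (-2.5)·(-2.5)) / 5 = 29.5/5 = 5.9
  S[V,W] = ((2.5)·(-2) + (-1.5)·(0) + (-1.5)·(2) + (3.5)·(-2) + (-0.5)·(4) + (-2.5)·(-2)) / 5 = -12/5 = -2.4
  S[W,W] = ((-2)·(-2) + (0)·(0) + (2)·(2) + (-2)·(-2) + (4)·(4) + (-2)·(-2)) / 5 = 32/5 = 6.4

S is symmetric (S[j,i] = S[i,j]). Assembling:

S = [[5.3667, 0.9, -3.6],
 [0.9, 5.9, -2.4],
 [-3.6, -2.4, 6.4]]


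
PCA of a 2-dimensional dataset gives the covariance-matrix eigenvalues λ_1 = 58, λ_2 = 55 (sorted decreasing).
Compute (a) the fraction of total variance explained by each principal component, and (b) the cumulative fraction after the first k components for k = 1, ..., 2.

Step 1 — total variance = trace(Sigma) = Σ λ_i = 58 + 55 = 113.

Step 2 — fraction explained by component i = λ_i / Σ λ:
  PC1: 58/113 = 0.5133
  PC2: 55/113 = 0.4867

Step 3 — cumulative fraction after k components = (λ_1 + ... + λ_k) / Σ λ:
  k = 1: 58/113 = 0.5133
  k = 2: (58 + 55)/113 = 113/113 = 1

Summary (fraction, with percent):

explained: PC1 0.5133 (51.33%), PC2 0.4867 (48.67%);  cumulative: 0.5133, 1


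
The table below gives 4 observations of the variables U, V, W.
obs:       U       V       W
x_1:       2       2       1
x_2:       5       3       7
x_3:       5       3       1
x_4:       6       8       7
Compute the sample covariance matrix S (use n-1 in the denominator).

Step 1 — column means:
  mean(U) = (2 + 5 + 5 + 6) / 4 = 18/4 = 4.5
  mean(V) = (2 + 3 + 3 + 8) / 4 = 16/4 = 4
  mean(W) = (1 + 7 + 1 + 7) / 4 = 16/4 = 4

Step 2 — sample covariance S[i,j] = (1/(n-1)) · Σ_k (x_{k,i} - mean_i) · (x_{k,j} - mean_j), with n-1 = 3.
  S[U,U] = ((-2.5)·(-2.5) + (0.5)·(0.5) + (0.5)·(0.5) + (1.5)·(1.5)) / 3 = 9/3 = 3
  S[U,V] = ((-2.5)·(-2) + (0.5)·(-1) + (0.5)·(-1) + (1.5)·(4)) / 3 = 10/3 = 3.3333
  S[U,W] = ((-2.5)·(-3) + (0.5)·(3) + (0.5)·(-3) + (1.5)·(3)) / 3 = 12/3 = 4
  S[V,V] = ((-2)·(-2) + (-1)·(-1) + (-1)·(-1) + (4)·(4)) / 3 = 22/3 = 7.3333
  S[V,W] = ((-2)·(-3) + (-1)·(3) + (-1)·(-3) + (4)·(3)) / 3 = 18/3 = 6
  S[W,W] = ((-3)·(-3) + (3)·(3) + (-3)·(-3) + (3)·(3)) / 3 = 36/3 = 12

S is symmetric (S[j,i] = S[i,j]). Assembling:

S = [[3, 3.3333, 4],
 [3.3333, 7.3333, 6],
 [4, 6, 12]]


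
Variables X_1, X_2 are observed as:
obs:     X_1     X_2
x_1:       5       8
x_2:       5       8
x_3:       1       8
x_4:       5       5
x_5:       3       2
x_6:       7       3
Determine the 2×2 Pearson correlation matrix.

Step 1 — column means:
  mean(X_1) = (5 + 5 + 1 + 5 + 3 + 7) / 6 = 26/6 = 4.3333
  mean(X_2) = (8 + 8 + 8 + 5 + 2 + 3) / 6 = 34/6 = 5.6667

Step 2 — sample variances and covariances s[i,j] = (1/(n-1)) · Σ_k (x_{k,i} - mean_i) · (x_{k,j} - mean_j), with n-1 = 5:
  s[X_1,X_1] = ((0.6667)·(0.6667) + (0.6667)·(0.6667) + (-3.3333)·(-3.3333) + (0.6667)·(0.6667) + (-1.3333)·(-1.3333) + (2.6667)·(2.6667)) / 5 = 21.3333/5 = 4.2667
  s[X_1,X_2] = ((0.6667)·(2.3333) + (0.6667)·(2.3333) + (-3.3333)·(2.3333) + (0.6667)·(-0.6667) + (-1.3333)·(-3.6667) + (2.6667)·(-2.6667)) / 5 = -7.3333/5 = -1.4667
  s[X_2,X_2] = ((2.3333)·(2.3333) + (2.3333)·(2.3333) + (2.3333)·(2.3333) + (-0.6667)·(-0.6667) + (-3.6667)·(-3.6667) + (-2.6667)·(-2.6667)) / 5 = 37.3333/5 = 7.4667
  Sample standard deviations s_i = √(s[i,i]):
  s(X_1) = √(4.2667) = 2.0656
  s(X_2) = √(7.4667) = 2.7325

Step 3 — r_{ij} = s_{ij} / (s_i · s_j):
  r[X_1,X_1] = 1 (diagonal).
  r[X_1,X_2] = -1.4667 / (2.0656 · 2.7325) = -1.4667 / 5.6443 = -0.2599
  r[X_2,X_2] = 1 (diagonal).

R is symmetric with unit diagonal. Assembling:

R = [[1, -0.2599],
 [-0.2599, 1]]


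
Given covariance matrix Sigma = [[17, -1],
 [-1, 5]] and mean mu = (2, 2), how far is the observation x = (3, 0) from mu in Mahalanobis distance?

Step 1 — centre the observation: (x - mu) = (1, -2).

Step 2 — invert Sigma. det(Sigma) = 17·5 - (-1)² = 84.
  Sigma^{-1} = (1/det) · [[d, -b], [-b, a]] = [[0.0595, 0.0119],
 [0.0119, 0.2024]].

Step 3 — form the quadratic (x - mu)^T · Sigma^{-1} · (x - mu):
  Sigma^{-1} · (x - mu) = (0.0357, -0.3929).
  (x - mu)^T · [Sigma^{-1} · (x - mu)] = (1)·(0.0357) + (-2)·(-0.3929) = 0.8214.

Step 4 — take square root: d = √(0.8214) ≈ 0.9063.

d(x, mu) = √(0.8214) ≈ 0.9063


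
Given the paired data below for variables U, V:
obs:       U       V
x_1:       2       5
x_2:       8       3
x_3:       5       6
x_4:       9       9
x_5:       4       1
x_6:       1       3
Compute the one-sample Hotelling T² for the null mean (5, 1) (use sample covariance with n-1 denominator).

Step 1 — sample mean vector:
  mean(U) = (2 + 8 + 5 + 9 + 4 + 1) / 6 = 29/6 = 4.8333
  mean(V) = (5 + 3 + 6 + 9 + 1 + 3) / 6 = 27/6 = 4.5
  x̄ = (4.8333, 4.5),  deviation x̄ - mu_0 = (4.8333, 4.5) - (5, 1) = (-0.1667, 3.5).

Step 2 — sample covariance matrix, S[i,j] = (1/(n-1)) · Σ_k (x_{k,i} - mean_i) · (x_{k,j} - mean_j), divisor n-1 = 5:
  S[U,U] = ((-2.8333)·(-2.8333) + (3.1667)·(3.1667) + (0.1667)·(0.1667) + (4.1667)·(4.1667) + (-0.8333)·(-0.8333) + (-3.8333)·(-3.8333)) / 5 = 50.8333/5 = 10.1667
  S[U,V] = ((-2.8333)·(0.5) + (3.1667)·(-1.5) + (0.1667)·(1.5) + (4.1667)·(4.5) + (-0.8333)·(-3.5) + (-3.8333)·(-1.5)) / 5 = 21.5/5 = 4.3
  S[V,V] = ((0.5)·(0.5) + (-1.5)·(-1.5) + (1.5)·(1.5) + (4.5)·(4.5) + (-3.5)·(-3.5) + (-1.5)·(-1.5)) / 5 = 39.5/5 = 7.9
  S = [[10.1667, 4.3],
 [4.3, 7.9]].

Step 3 — invert S. det(S) = 10.1667·7.9 - (4.3)² = 61.8267.
  S^{-1} = (1/det) · [[d, -b], [-b, a]] = [[0.1278, -0.0695],
 [-0.0695, 0.1644]].

Step 4 — quadratic form (x̄ - mu_0)^T · S^{-1} · (x̄ - mu_0):
  S^{-1} · (x̄ - mu_0) = (-0.2647, 0.5871),
  (x̄ - mu_0)^T · [...] = (-0.1667)·(-0.2647) + (3.5)·(0.5871) = 2.0991.

Step 5 — scale by n: T² = 6 · 2.0991 = 12.5943.

T² ≈ 12.5943


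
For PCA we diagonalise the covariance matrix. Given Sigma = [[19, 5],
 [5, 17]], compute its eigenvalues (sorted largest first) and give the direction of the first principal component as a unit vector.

Step 1 — characteristic polynomial of 2×2 Sigma:
  det(Sigma - λI) = λ² - trace · λ + det = 0.
  trace = 19 + 17 = 36, det = 19·17 - (5)² = 298.
Step 2 — discriminant:
  Δ = trace² - 4·det = 1296 - 1192 = 104.
Step 3 — eigenvalues:
  λ = (trace ± √Δ)/2 = (36 ± 10.198)/2,
  λ_1 = 23.099,  λ_2 = 12.901.

Step 4 — unit eigenvector for λ_1: solve (Sigma - λ_1 I)v = 0. First row:
  (19 - 23.099)·v_x + (5)·v_y = 0, i.e. (-4.099)·v_x + (5)·v_y = 0,
  so v ∝ (b, λ_1 - a) = (5, 4.099) = u.
  ||u|| = √((5)² + (4.099)²) = √(41.802) ≈ 6.4654,
  v_1 = u/||u|| ≈ (0.7733, 0.634) (||v_1|| = 1).

λ_1 = 23.099,  λ_2 = 12.901;  v_1 ≈ (0.7733, 0.634)


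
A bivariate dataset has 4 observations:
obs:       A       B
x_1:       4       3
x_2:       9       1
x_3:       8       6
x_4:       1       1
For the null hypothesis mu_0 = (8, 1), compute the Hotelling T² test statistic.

Step 1 — sample mean vector:
  mean(A) = (4 + 9 + 8 + 1) / 4 = 22/4 = 5.5
  mean(B) = (3 + 1 + 6 + 1) / 4 = 11/4 = 2.75
  x̄ = (5.5, 2.75),  deviation x̄ - mu_0 = (5.5, 2.75) - (8, 1) = (-2.5, 1.75).

Step 2 — sample covariance matrix, S[i,j] = (1/(n-1)) · Σ_k (x_{k,i} - mean_i) · (x_{k,j} - mean_j), divisor n-1 = 3:
  S[A,A] = ((-1.5)·(-1.5) + (3.5)·(3.5) + (2.5)·(2.5) + (-4.5)·(-4.5)) / 3 = 41/3 = 13.6667
  S[A,B] = ((-1.5)·(0.25) + (3.5)·(-1.75) + (2.5)·(3.25) + (-4.5)·(-1.75)) / 3 = 9.5/3 = 3.1667
  S[B,B] = ((0.25)·(0.25) + (-1.75)·(-1.75) + (3.25)·(3.25) + (-1.75)·(-1.75)) / 3 = 16.75/3 = 5.5833
  S = [[13.6667, 3.1667],
 [3.1667, 5.5833]].

Step 3 — invert S. det(S) = 13.6667·5.5833 - (3.1667)² = 66.2778.
  S^{-1} = (1/det) · [[d, -b], [-b, a]] = [[0.0842, -0.0478],
 [-0.0478, 0.2062]].

Step 4 — quadratic form (x̄ - mu_0)^T · S^{-1} · (x̄ - mu_0):
  S^{-1} · (x̄ - mu_0) = (-0.2942, 0.4803),
  (x̄ - mu_0)^T · [...] = (-2.5)·(-0.2942) + (1.75)·(0.4803) = 1.5761.

Step 5 — scale by n: T² = 4 · 1.5761 = 6.3043.

T² ≈ 6.3043


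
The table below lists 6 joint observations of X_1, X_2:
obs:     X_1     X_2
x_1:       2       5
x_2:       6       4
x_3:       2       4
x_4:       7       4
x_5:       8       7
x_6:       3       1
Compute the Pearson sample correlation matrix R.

Step 1 — column means:
  mean(X_1) = (2 + 6 + 2 + 7 + 8 + 3) / 6 = 28/6 = 4.6667
  mean(X_2) = (5 + 4 + 4 + 4 + 7 + 1) / 6 = 25/6 = 4.1667

Step 2 — sample variances and covariances s[i,j] = (1/(n-1)) · Σ_k (x_{k,i} - mean_i) · (x_{k,j} - mean_j), with n-1 = 5:
  s[X_1,X_1] = ((-2.6667)·(-2.6667) + (1.3333)·(1.3333) + (-2.6667)·(-2.6667) + (2.3333)·(2.3333) + (3.3333)·(3.3333) + (-1.6667)·(-1.6667)) / 5 = 35.3333/5 = 7.0667
  s[X_1,X_2] = ((-2.6667)·(0.8333) + (1.3333)·(-0.1667) + (-2.6667)·(-0.1667) + (2.3333)·(-0.1667) + (3.3333)·(2.8333) + (-1.6667)·(-3.1667)) / 5 = 12.3333/5 = 2.4667
  s[X_2,X_2] = ((0.8333)·(0.8333) + (-0.1667)·(-0.1667) + (-0.1667)·(-0.1667) + (-0.1667)·(-0.1667) + (2.8333)·(2.8333) + (-3.1667)·(-3.1667)) / 5 = 18.8333/5 = 3.7667
  Sample standard deviations s_i = √(s[i,i]):
  s(X_1) = √(7.0667) = 2.6583
  s(X_2) = √(3.7667) = 1.9408

Step 3 — r_{ij} = s_{ij} / (s_i · s_j):
  r[X_1,X_1] = 1 (diagonal).
  r[X_1,X_2] = 2.4667 / (2.6583 · 1.9408) = 2.4667 / 5.1592 = 0.4781
  r[X_2,X_2] = 1 (diagonal).

R is symmetric with unit diagonal. Assembling:

R = [[1, 0.4781],
 [0.4781, 1]]


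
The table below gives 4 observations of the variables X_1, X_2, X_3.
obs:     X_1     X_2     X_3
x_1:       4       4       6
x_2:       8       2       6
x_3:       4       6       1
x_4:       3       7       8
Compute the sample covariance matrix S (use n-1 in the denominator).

Step 1 — column means:
  mean(X_1) = (4 + 8 + 4 + 3) / 4 = 19/4 = 4.75
  mean(X_2) = (4 + 2 + 6 + 7) / 4 = 19/4 = 4.75
  mean(X_3) = (6 + 6 + 1 + 8) / 4 = 21/4 = 5.25

Step 2 — sample covariance S[i,j] = (1/(n-1)) · Σ_k (x_{k,i} - mean_i) · (x_{k,j} - mean_j), with n-1 = 3.
  S[X_1,X_1] = ((-0.75)·(-0.75) + (3.25)·(3.25) + (-0.75)·(-0.75) + (-1.75)·(-1.75)) / 3 = 14.75/3 = 4.9167
  S[X_1,X_2] = ((-0.75)·(-0.75) + (3.25)·(-2.75) + (-0.75)·(1.25) + (-1.75)·(2.25)) / 3 = -13.25/3 = -4.4167
  S[X_1,X_3] = ((-0.75)·(0.75) + (3.25)·(0.75) + (-0.75)·(-4.25) + (-1.75)·(2.75)) / 3 = 0.25/3 = 0.0833
  S[X_2,X_2] = ((-0.75)·(-0.75) + (-2.75)·(-2.75) + (1.25)·(1.25) + (2.25)·(2.25)) / 3 = 14.75/3 = 4.9167
  S[X_2,X_3] = ((-0.75)·(0.75) + (-2.75)·(0.75) + (1.25)·(-4.25) + (2.25)·(2.75)) / 3 = -1.75/3 = -0.5833
  S[X_3,X_3] = ((0.75)·(0.75) + (0.75)·(0.75) + (-4.25)·(-4.25) + (2.75)·(2.75)) / 3 = 26.75/3 = 8.9167

S is symmetric (S[j,i] = S[i,j]). Assembling:

S = [[4.9167, -4.4167, 0.0833],
 [-4.4167, 4.9167, -0.5833],
 [0.0833, -0.5833, 8.9167]]


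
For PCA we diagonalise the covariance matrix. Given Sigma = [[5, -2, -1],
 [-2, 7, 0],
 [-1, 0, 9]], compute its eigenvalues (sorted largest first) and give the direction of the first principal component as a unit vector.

Step 1 — characteristic polynomial p(λ) = det(λI - Sigma) = λ³ - tr·λ² + c_1·λ - det, where tr = trace, c_1 = sum of the principal 2×2 minors, det = det(Sigma):
  tr = 5 + 7 + 9 = 21,
  c_1 = (5·7 - (-2)²) + (5·9 - (-1)²) + (7·9 - (0)²) = 31 + 44 + 63 = 138,
  det = 5·(7·9 - (0)²) - (-2)·((-2)·9 - (0)·(-1)) + (-1)·((-2)·(0) - 7·(-1)) = 5·(63) - (-2)·(-18) + (-1)·(7) = 272.
  So p(λ) = λ³ - 21λ² + 138λ - 272.
Step 2 — look for an integer root (rational root theorem: any rational root is an integer divisor of 272). Testing λ = 8:
  p(8) = 512 - 1344 + 1104 - 272 = 0  ✓
  Dividing out (λ - 8): p(λ) = (λ - 8)(λ² - 13λ + 34).
Step 3 — remaining eigenvalues from the quadratic λ² - 13λ + 34 = 0:
  Δ = 13² - 4·34 = 169 - 136 = 33,  λ = (13 ± √33)/2 = (13 ± 5.7446)/2 ≈ 9.3723 or 3.6277.
  Sorted: λ_1 = 9.3723,  λ_2 = 8,  λ_3 = 3.6277  (check: sum = 21 = tr ✓).

Step 4 — unit eigenvector for λ_1 ≈ 9.3723: v spans the null space of (Sigma - λ_1 I), whose rows are
  r_1 = (-4.3723, -2, -1),  r_2 = (-2, -2.3723, 0),  r_3 = (-1, 0, -0.3723).
  v is orthogonal to every row, so take v ∝ r_1 × r_2 = ((-2)·(0) - (-1)·(-2.3723), (-1)·(-2) - (-4.3723)·(0), (-4.3723)·(-2.3723) - (-2)·(-2)) ≈ (-2.3723, 2, 6.3723).
  Rescale (multiply by -1 so the first nonzero entry is positive): u = (2.3723, -2, -6.3723).
  ||u|| = √((2.3723)² + (-2)² + (-6.3723)²) = √(50.2337) ≈ 7.0876,  v_1 = u/||u|| ≈ (0.3347, -0.2822, -0.8991) (||v_1|| = 1).

λ_1 = 9.3723,  λ_2 = 8,  λ_3 = 3.6277;  v_1 ≈ (0.3347, -0.2822, -0.8991)


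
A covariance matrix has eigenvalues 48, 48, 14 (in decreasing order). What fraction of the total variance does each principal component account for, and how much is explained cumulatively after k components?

Step 1 — total variance = trace(Sigma) = Σ λ_i = 48 + 48 + 14 = 110.

Step 2 — fraction explained by component i = λ_i / Σ λ:
  PC1: 48/110 = 0.4364
  PC2: 48/110 = 0.4364
  PC3: 14/110 = 0.1273

Step 3 — cumulative fraction after k components = (λ_1 + ... + λ_k) / Σ λ:
  k = 1: 48/110 = 0.4364
  k = 2: (48 + 48)/110 = 96/110 = 0.8727
  k = 3: (48 + 48 + 14)/110 = 110/110 = 1

Summary (fraction, with percent):

explained: PC1 0.4364 (43.64%), PC2 0.4364 (43.64%), PC3 0.1273 (12.73%);  cumulative: 0.4364, 0.8727, 1


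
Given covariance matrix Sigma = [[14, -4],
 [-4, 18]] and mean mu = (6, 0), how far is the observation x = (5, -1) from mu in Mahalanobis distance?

Step 1 — centre the observation: (x - mu) = (-1, -1).

Step 2 — invert Sigma. det(Sigma) = 14·18 - (-4)² = 236.
  Sigma^{-1} = (1/det) · [[d, -b], [-b, a]] = [[0.0763, 0.0169],
 [0.0169, 0.0593]].

Step 3 — form the quadratic (x - mu)^T · Sigma^{-1} · (x - mu):
  Sigma^{-1} · (x - mu) = (-0.0932, -0.0763).
  (x - mu)^T · [Sigma^{-1} · (x - mu)] = (-1)·(-0.0932) + (-1)·(-0.0763) = 0.1695.

Step 4 — take square root: d = √(0.1695) ≈ 0.4117.

d(x, mu) = √(0.1695) ≈ 0.4117


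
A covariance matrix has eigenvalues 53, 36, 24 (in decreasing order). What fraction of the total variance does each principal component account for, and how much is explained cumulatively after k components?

Step 1 — total variance = trace(Sigma) = Σ λ_i = 53 + 36 + 24 = 113.

Step 2 — fraction explained by component i = λ_i / Σ λ:
  PC1: 53/113 = 0.469
  PC2: 36/113 = 0.3186
  PC3: 24/113 = 0.2124

Step 3 — cumulative fraction after k components = (λ_1 + ... + λ_k) / Σ λ:
  k = 1: 53/113 = 0.469
  k = 2: (53 + 36)/113 = 89/113 = 0.7876
  k = 3: (53 + 36 + 24)/113 = 113/113 = 1

Summary (fraction, with percent):

explained: PC1 0.469 (46.9%), PC2 0.3186 (31.86%), PC3 0.2124 (21.24%);  cumulative: 0.469, 0.7876, 1


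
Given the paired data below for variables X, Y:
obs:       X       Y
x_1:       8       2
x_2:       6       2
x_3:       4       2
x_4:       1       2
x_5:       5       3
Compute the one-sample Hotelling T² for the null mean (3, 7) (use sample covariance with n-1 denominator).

Step 1 — sample mean vector:
  mean(X) = (8 + 6 + 4 + 1 + 5) / 5 = 24/5 = 4.8
  mean(Y) = (2 + 2 + 2 + 2 + 3) / 5 = 11/5 = 2.2
  x̄ = (4.8, 2.2),  deviation x̄ - mu_0 = (4.8, 2.2) - (3, 7) = (1.8, -4.8).

Step 2 — sample covariance matrix, S[i,j] = (1/(n-1)) · Σ_k (x_{k,i} - mean_i) · (x_{k,j} - mean_j), divisor n-1 = 4:
  S[X,X] = ((3.2)·(3.2) + (1.2)·(1.2) + (-0.8)·(-0.8) + (-3.8)·(-3.8) + (0.2)·(0.2)) / 4 = 26.8/4 = 6.7
  S[X,Y] = ((3.2)·(-0.2) + (1.2)·(-0.2) + (-0.8)·(-0.2) + (-3.8)·(-0.2) + (0.2)·(0.8)) / 4 = 0.2/4 = 0.05
  S[Y,Y] = ((-0.2)·(-0.2) + (-0.2)·(-0.2) + (-0.2)·(-0.2) + (-0.2)·(-0.2) + (0.8)·(0.8)) / 4 = 0.8/4 = 0.2
  S = [[6.7, 0.05],
 [0.05, 0.2]].

Step 3 — invert S. det(S) = 6.7·0.2 - (0.05)² = 1.3375.
  S^{-1} = (1/det) · [[d, -b], [-b, a]] = [[0.1495, -0.0374],
 [-0.0374, 5.0093]].

Step 4 — quadratic form (x̄ - mu_0)^T · S^{-1} · (x̄ - mu_0):
  S^{-1} · (x̄ - mu_0) = (0.4486, -24.1121),
  (x̄ - mu_0)^T · [...] = (1.8)·(0.4486) + (-4.8)·(-24.1121) = 116.5458.

Step 5 — scale by n: T² = 5 · 116.5458 = 582.729.

T² ≈ 582.729


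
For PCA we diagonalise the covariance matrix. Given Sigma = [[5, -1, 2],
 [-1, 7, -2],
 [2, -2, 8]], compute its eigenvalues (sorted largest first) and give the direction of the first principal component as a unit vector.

Step 1 — characteristic polynomial p(λ) = det(λI - Sigma) = λ³ - tr·λ² + c_1·λ - det, where tr = trace, c_1 = sum of the principal 2×2 minors, det = det(Sigma):
  tr = 5 + 7 + 8 = 20,
  c_1 = (5·7 - (-1)²) + (5·8 - (2)²) + (7·8 - (-2)²) = 34 + 36 + 52 = 122,
  det = 5·(7·8 - (-2)²) - (-1)·((-1)·8 - (-2)·(2)) + (2)·((-1)·(-2) - 7·(2)) = 5·(52) - (-1)·(-4) + (2)·(-12) = 232.
  So p(λ) = λ³ - 20λ² + 122λ - 232.
Step 2 — look for an integer root (rational root theorem: any rational root is an integer divisor of 232). Testing λ = 4:
  p(4) = 64 - 320 + 488 - 232 = 0  ✓
  Dividing out (λ - 4): p(λ) = (λ - 4)(λ² - 16λ + 58).
Step 3 — remaining eigenvalues from the quadratic λ² - 16λ + 58 = 0:
  Δ = 16² - 4·58 = 256 - 232 = 24,  λ = (16 ± √24)/2 = (16 ± 4.899)/2 ≈ 10.4495 or 5.5505.
  Sorted: λ_1 = 10.4495,  λ_2 = 5.5505,  λ_3 = 4  (check: sum = 20 = tr ✓).

Step 4 — unit eigenvector for λ_1 ≈ 10.4495: v spans the null space of (Sigma - λ_1 I), whose rows are
  r_1 = (-5.4495, -1, 2),  r_2 = (-1, -3.4495, -2),  r_3 = (2, -2, -2.4495).
  v is orthogonal to every row, so take v ∝ r_1 × r_2 = ((-1)·(-2) - (2)·(-3.4495), (2)·(-1) - (-5.4495)·(-2), (-5.4495)·(-3.4495) - (-1)·(-1)) ≈ (8.899, -12.899, 17.798).
  Let u = (8.899, -12.899, 17.798).
  ||u|| = √((8.899)² + (-12.899)² + (17.798)²) = √(562.3429) ≈ 23.7138,  v_1 = u/||u|| ≈ (0.3753, -0.5439, 0.7505) (||v_1|| = 1).

λ_1 = 10.4495,  λ_2 = 5.5505,  λ_3 = 4;  v_1 ≈ (0.3753, -0.5439, 0.7505)


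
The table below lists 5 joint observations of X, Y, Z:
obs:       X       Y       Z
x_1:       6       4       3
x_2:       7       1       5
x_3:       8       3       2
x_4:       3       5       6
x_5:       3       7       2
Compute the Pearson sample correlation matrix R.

Step 1 — column means:
  mean(X) = (6 + 7 + 8 + 3 + 3) / 5 = 27/5 = 5.4
  mean(Y) = (4 + 1 + 3 + 5 + 7) / 5 = 20/5 = 4
  mean(Z) = (3 + 5 + 2 + 6 + 2) / 5 = 18/5 = 3.6

Step 2 — sample variances and covariances s[i,j] = (1/(n-1)) · Σ_k (x_{k,i} - mean_i) · (x_{k,j} - mean_j), with n-1 = 4:
  s[X,X] = ((0.6)·(0.6) + (1.6)·(1.6) + (2.6)·(2.6) + (-2.4)·(-2.4) + (-2.4)·(-2.4)) / 4 = 21.2/4 = 5.3
  s[X,Y] = ((0.6)·(0) + (1.6)·(-3) + (2.6)·(-1) + (-2.4)·(1) + (-2.4)·(3)) / 4 = -17/4 = -4.25
  s[X,Z] = ((0.6)·(-0.6) + (1.6)·(1.4) + (2.6)·(-1.6) + (-2.4)·(2.4) + (-2.4)·(-1.6)) / 4 = -4.2/4 = -1.05
  s[Y,Y] = ((0)·(0) + (-3)·(-3) + (-1)·(-1) + (1)·(1) + (3)·(3)) / 4 = 20/4 = 5
  s[Y,Z] = ((0)·(-0.6) + (-3)·(1.4) + (-1)·(-1.6) + (1)·(2.4) + (3)·(-1.6)) / 4 = -5/4 = -1.25
  s[Z,Z] = ((-0.6)·(-0.6) + (1.4)·(1.4) + (-1.6)·(-1.6) + (2.4)·(2.4) + (-1.6)·(-1.6)) / 4 = 13.2/4 = 3.3
  Sample standard deviations s_i = √(s[i,i]):
  s(X) = √(5.3) = 2.3022
  s(Y) = √(5) = 2.2361
  s(Z) = √(3.3) = 1.8166

Step 3 — r_{ij} = s_{ij} / (s_i · s_j):
  r[X,X] = 1 (diagonal).
  r[X,Y] = -4.25 / (2.3022 · 2.2361) = -4.25 / 5.1478 = -0.8256
  r[X,Z] = -1.05 / (2.3022 · 1.8166) = -1.05 / 4.1821 = -0.2511
  r[Y,Y] = 1 (diagonal).
  r[Y,Z] = -1.25 / (2.2361 · 1.8166) = -1.25 / 4.062 = -0.3077
  r[Z,Z] = 1 (diagonal).

R is symmetric with unit diagonal. Assembling:

R = [[1, -0.8256, -0.2511],
 [-0.8256, 1, -0.3077],
 [-0.2511, -0.3077, 1]]


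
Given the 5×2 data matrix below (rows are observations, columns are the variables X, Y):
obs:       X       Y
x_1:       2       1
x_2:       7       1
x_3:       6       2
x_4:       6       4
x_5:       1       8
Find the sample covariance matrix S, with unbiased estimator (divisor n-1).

Step 1 — column means:
  mean(X) = (2 + 7 + 6 + 6 + 1) / 5 = 22/5 = 4.4
  mean(Y) = (1 + 1 + 2 + 4 + 8) / 5 = 16/5 = 3.2

Step 2 — sample covariance S[i,j] = (1/(n-1)) · Σ_k (x_{k,i} - mean_i) · (x_{k,j} - mean_j), with n-1 = 4.
  S[X,X] = ((-2.4)·(-2.4) + (2.6)·(2.6) + (1.6)·(1.6) + (1.6)·(1.6) + (-3.4)·(-3.4)) / 4 = 29.2/4 = 7.3
  S[X,Y] = ((-2.4)·(-2.2) + (2.6)·(-2.2) + (1.6)·(-1.2) + (1.6)·(0.8) + (-3.4)·(4.8)) / 4 = -17.4/4 = -4.35
  S[Y,Y] = ((-2.2)·(-2.2) + (-2.2)·(-2.2) + (-1.2)·(-1.2) + (0.8)·(0.8) + (4.8)·(4.8)) / 4 = 34.8/4 = 8.7

S is symmetric (S[j,i] = S[i,j]). Assembling:

S = [[7.3, -4.35],
 [-4.35, 8.7]]


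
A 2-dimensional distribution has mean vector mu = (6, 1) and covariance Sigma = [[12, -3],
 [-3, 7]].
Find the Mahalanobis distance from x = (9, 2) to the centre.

Step 1 — centre the observation: (x - mu) = (3, 1).

Step 2 — invert Sigma. det(Sigma) = 12·7 - (-3)² = 75.
  Sigma^{-1} = (1/det) · [[d, -b], [-b, a]] = [[0.0933, 0.04],
 [0.04, 0.16]].

Step 3 — form the quadratic (x - mu)^T · Sigma^{-1} · (x - mu):
  Sigma^{-1} · (x - mu) = (0.32, 0.28).
  (x - mu)^T · [Sigma^{-1} · (x - mu)] = (3)·(0.32) + (1)·(0.28) = 1.24.

Step 4 — take square root: d = √(1.24) ≈ 1.1136.

d(x, mu) = √(1.24) ≈ 1.1136


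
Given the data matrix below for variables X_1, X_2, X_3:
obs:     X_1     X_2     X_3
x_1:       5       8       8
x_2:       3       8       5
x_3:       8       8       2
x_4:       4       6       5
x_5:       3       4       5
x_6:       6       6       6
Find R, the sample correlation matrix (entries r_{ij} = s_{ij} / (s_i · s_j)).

Step 1 — column means:
  mean(X_1) = (5 + 3 + 8 + 4 + 3 + 6) / 6 = 29/6 = 4.8333
  mean(X_2) = (8 + 8 + 8 + 6 + 4 + 6) / 6 = 40/6 = 6.6667
  mean(X_3) = (8 + 5 + 2 + 5 + 5 + 6) / 6 = 31/6 = 5.1667

Step 2 — sample variances and covariances s[i,j] = (1/(n-1)) · Σ_k (x_{k,i} - mean_i) · (x_{k,j} - mean_j), with n-1 = 5:
  s[X_1,X_1] = ((0.1667)·(0.1667) + (-1.8333)·(-1.8333) + (3.1667)·(3.1667) + (-0.8333)·(-0.8333) + (-1.8333)·(-1.8333) + (1.1667)·(1.1667)) / 5 = 18.8333/5 = 3.7667
  s[X_1,X_2] = ((0.1667)·(1.3333) + (-1.8333)·(1.3333) + (3.1667)·(1.3333) + (-0.8333)·(-0.6667) + (-1.8333)·(-2.6667) + (1.1667)·(-0.6667)) / 5 = 6.6667/5 = 1.3333
  s[X_1,X_3] = ((0.1667)·(2.8333) + (-1.8333)·(-0.1667) + (3.1667)·(-3.1667) + (-0.8333)·(-0.1667) + (-1.8333)·(-0.1667) + (1.1667)·(0.8333)) / 5 = -7.8333/5 = -1.5667
  s[X_2,X_2] = ((1.3333)·(1.3333) + (1.3333)·(1.3333) + (1.3333)·(1.3333) + (-0.6667)·(-0.6667) + (-2.6667)·(-2.6667) + (-0.6667)·(-0.6667)) / 5 = 13.3333/5 = 2.6667
  s[X_2,X_3] = ((1.3333)·(2.8333) + (1.3333)·(-0.1667) + (1.3333)·(-3.1667) + (-0.6667)·(-0.1667) + (-2.6667)·(-0.1667) + (-0.6667)·(0.8333)) / 5 = -0.6667/5 = -0.1333
  s[X_3,X_3] = ((2.8333)·(2.8333) + (-0.1667)·(-0.1667) + (-3.1667)·(-3.1667) + (-0.1667)·(-0.1667) + (-0.1667)·(-0.1667) + (0.8333)·(0.8333)) / 5 = 18.8333/5 = 3.7667
  Sample standard deviations s_i = √(s[i,i]):
  s(X_1) = √(3.7667) = 1.9408
  s(X_2) = √(2.6667) = 1.633
  s(X_3) = √(3.7667) = 1.9408

Step 3 — r_{ij} = s_{ij} / (s_i · s_j):
  r[X_1,X_1] = 1 (diagonal).
  r[X_1,X_2] = 1.3333 / (1.9408 · 1.633) = 1.3333 / 3.1693 = 0.4207
  r[X_1,X_3] = -1.5667 / (1.9408 · 1.9408) = -1.5667 / 3.7667 = -0.4159
  r[X_2,X_2] = 1 (diagonal).
  r[X_2,X_3] = -0.1333 / (1.633 · 1.9408) = -0.1333 / 3.1693 = -0.0421
  r[X_3,X_3] = 1 (diagonal).

R is symmetric with unit diagonal. Assembling:

R = [[1, 0.4207, -0.4159],
 [0.4207, 1, -0.0421],
 [-0.4159, -0.0421, 1]]
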